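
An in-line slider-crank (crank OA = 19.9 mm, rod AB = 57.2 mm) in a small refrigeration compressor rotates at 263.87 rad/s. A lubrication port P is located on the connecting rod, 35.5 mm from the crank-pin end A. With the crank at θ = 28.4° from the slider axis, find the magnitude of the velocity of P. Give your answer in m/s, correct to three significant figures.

3.46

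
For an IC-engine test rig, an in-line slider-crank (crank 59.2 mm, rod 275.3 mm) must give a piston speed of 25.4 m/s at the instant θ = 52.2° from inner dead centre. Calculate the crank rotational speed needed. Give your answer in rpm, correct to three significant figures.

4570

For an in-line slider-crank, |v_piston| = rω|sinθ|·[1 + r cosθ/√(L² − r² sin²θ)].
With r = 0.0592 m, L = 0.2753 m, θ = 52.2°: the bracketed kinematic factor |dx/dθ| = 0.053033 m.
ω = v/|dx/dθ| = 25.4/0.053033 = 478.94 rad/s.
N = 60ω/(2π) = 4573.6 rpm.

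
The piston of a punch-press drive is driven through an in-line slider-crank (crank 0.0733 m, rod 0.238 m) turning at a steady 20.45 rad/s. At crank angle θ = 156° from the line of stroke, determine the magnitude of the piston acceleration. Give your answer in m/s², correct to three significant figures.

ω = 20.45 rad/s
x(θ) = r cosθ + √(L² − r² sin²θ); with ω constant, a = ω²·d²x/dθ².
d²x/dθ² = −r cosθ − r²(cos2θ)/√u − r⁴ sin²2θ/(4u^{3/2}),  u = L² − r² sin²θ = 0.0557551 m².
Substituting r = 0.0733 m, L = 0.238 m, θ = 156°: d²x/dθ² = +0.051434 m.
a = ω²·d²x/dθ² = (20.45)²·(+0.051434) = +21.51 m/s²;  |a| = 21.51 m/s².

21.5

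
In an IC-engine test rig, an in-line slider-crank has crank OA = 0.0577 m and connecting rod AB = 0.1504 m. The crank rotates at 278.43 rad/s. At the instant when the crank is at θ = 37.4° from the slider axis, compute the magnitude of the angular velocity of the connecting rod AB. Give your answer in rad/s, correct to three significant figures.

ω = 278.4 rad/s
The rod makes angle φ with the slider axis where L sinφ = r sinθ; differentiating, L cosφ·φ̇ = r ω cosθ.
L cosφ = √(L² − r² sin²θ) = 0.14626 m.
|ω_rod| = r ω |cosθ| / √(L² − r² sin²θ) = 0.0577·278.4·0.79441/0.14626 = 87.26 rad/s.

87.3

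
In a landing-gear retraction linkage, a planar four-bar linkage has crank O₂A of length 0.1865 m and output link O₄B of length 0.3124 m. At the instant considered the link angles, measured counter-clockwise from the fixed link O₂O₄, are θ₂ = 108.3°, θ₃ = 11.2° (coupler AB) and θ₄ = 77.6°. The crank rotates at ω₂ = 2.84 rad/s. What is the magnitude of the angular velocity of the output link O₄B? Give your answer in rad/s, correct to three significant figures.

ω₂ = 2.84 rad/s
Differentiating the loop-closure r₂e^{iθ₂}+r₃e^{iθ₃}=r₁+r₄e^{iθ₄} gives r₂ω₂e^{iθ₂}+r₃ω₃e^{iθ₃}=r₄ω₄e^{iθ₄}.
Eliminating the other unknown: ω₄ = r₂ω₂ sin(θ₂−θ₃) / [r₄ sin(θ₄−θ₃)].
Numerator sine = +0.99233; denominator sine = +0.91636.
Result = 0.1865·2.84·(+0.99233) / (0.3124·(+0.91636)) = +1.836 rad/s; magnitude 1.836 rad/s.

1.84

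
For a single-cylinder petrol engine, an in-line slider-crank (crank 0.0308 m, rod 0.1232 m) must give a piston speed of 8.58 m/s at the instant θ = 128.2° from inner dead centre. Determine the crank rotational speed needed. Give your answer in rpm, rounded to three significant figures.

For an in-line slider-crank, |v_piston| = rω|sinθ|·[1 + r cosθ/√(L² − r² sin²θ)].
With r = 0.0308 m, L = 0.1232 m, θ = 128.2°: the bracketed kinematic factor |dx/dθ| = 0.020388 m.
ω = v/|dx/dθ| = 8.58/0.020388 = 420.84 rad/s.
N = 60ω/(2π) = 4018.7 rpm.

4020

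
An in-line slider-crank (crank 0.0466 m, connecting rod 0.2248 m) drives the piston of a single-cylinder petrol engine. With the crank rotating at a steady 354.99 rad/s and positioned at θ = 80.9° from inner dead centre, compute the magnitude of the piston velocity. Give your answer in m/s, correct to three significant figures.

16.9

ω = 355 rad/s
For an in-line slider-crank, x = r cosθ + √(L² − r² sin²θ), so v = −rω sinθ·[1 + r cosθ/√(L² − r² sin²θ)].
With r = 0.0466 m, L = 0.2248 m, θ = 80.9°: √(L² − r² sin²θ) = 0.22004 m.
v = −0.0466·355·0.98741·[1 + 0.0466·0.15816/0.22004] = -16.881 m/s.
|v| = 16.881 m/s.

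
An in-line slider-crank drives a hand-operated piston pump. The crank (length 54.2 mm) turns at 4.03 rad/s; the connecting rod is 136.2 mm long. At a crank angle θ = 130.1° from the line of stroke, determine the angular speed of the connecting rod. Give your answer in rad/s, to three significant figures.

ω = 4.03 rad/s
The rod makes angle φ with the slider axis where L sinφ = r sinθ; differentiating, L cosφ·φ̇ = r ω cosθ.
L cosφ = √(L² − r² sin²θ) = 0.12974 m.
|ω_rod| = r ω |cosθ| / √(L² − r² sin²θ) = 0.0542·4.03·0.64412/0.12974 = 1.0845 rad/s.

1.08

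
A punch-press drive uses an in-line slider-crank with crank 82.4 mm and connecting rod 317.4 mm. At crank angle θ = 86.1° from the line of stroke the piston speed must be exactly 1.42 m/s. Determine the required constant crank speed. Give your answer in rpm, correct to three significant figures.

162

For an in-line slider-crank, |v_piston| = rω|sinθ|·[1 + r cosθ/√(L² − r² sin²θ)].
With r = 0.0824 m, L = 0.3174 m, θ = 86.1°: the bracketed kinematic factor |dx/dθ| = 0.083712 m.
ω = v/|dx/dθ| = 1.42/0.083712 = 16.963 rad/s.
N = 60ω/(2π) = 161.98 rpm.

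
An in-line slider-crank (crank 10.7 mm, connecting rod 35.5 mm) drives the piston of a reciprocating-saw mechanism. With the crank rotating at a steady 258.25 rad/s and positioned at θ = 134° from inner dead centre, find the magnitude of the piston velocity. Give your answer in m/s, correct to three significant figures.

1.56

ω = 258.2 rad/s
For an in-line slider-crank, x = r cosθ + √(L² − r² sin²θ), so v = −rω sinθ·[1 + r cosθ/√(L² − r² sin²θ)].
With r = 0.0107 m, L = 0.0355 m, θ = 134°: √(L² − r² sin²θ) = 0.034656 m.
v = −0.0107·258.2·0.71934·[1 + 0.0107·-0.69466/0.034656] = -1.5614 m/s.
|v| = 1.5614 m/s.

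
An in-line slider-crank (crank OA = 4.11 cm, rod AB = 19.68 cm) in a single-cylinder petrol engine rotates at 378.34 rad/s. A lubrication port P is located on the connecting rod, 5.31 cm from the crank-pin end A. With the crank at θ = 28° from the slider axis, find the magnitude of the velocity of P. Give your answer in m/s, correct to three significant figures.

ω = 378.3 rad/s.  Crank-pin speed |V_A| = rω = 15.55 m/s, perpendicular to OA.
Rod angle: sinφ = −(r/L) sinθ ⇒ φ = -5.627°; ω_rod = −rω cosθ/√(L²−r²sin²θ) = -70.102 rad/s.
V_P = V_A + ω_rod × AP, with AP = 0.0531 m along the rod.
Components: V_Px = −rω sinθ − a·ω_rod·sinφ = -7.6651 m/s;  V_Py = rω cosθ + a·ω_rod·cosφ = +10.025 m/s.
|V_P| = √(V_Px² + V_Py²) = 12.62 m/s.

12.6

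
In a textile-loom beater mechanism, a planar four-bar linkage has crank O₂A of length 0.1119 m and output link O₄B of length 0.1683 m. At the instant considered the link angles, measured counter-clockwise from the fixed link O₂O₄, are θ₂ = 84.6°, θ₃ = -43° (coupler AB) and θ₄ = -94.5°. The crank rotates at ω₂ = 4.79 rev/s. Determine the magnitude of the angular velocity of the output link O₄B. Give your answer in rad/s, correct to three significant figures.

20.3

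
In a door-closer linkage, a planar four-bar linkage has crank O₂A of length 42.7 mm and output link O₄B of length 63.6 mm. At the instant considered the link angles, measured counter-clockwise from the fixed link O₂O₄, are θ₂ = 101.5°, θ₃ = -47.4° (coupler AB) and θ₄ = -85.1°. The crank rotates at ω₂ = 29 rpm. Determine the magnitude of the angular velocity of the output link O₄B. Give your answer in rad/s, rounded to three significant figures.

ω₂ = 3.037 rad/s (from 29 rpm).
Differentiating the loop-closure r₂e^{iθ₂}+r₃e^{iθ₃}=r₁+r₄e^{iθ₄} gives r₂ω₂e^{iθ₂}+r₃ω₃e^{iθ₃}=r₄ω₄e^{iθ₄}.
Eliminating the other unknown: ω₄ = r₂ω₂ sin(θ₂−θ₃) / [r₄ sin(θ₄−θ₃)].
Numerator sine = +0.51653; denominator sine = -0.61153.
Result = 0.0427·3.037·(+0.51653) / (0.0636·(-0.61153)) = -1.7222 rad/s; magnitude 1.7222 rad/s.

1.72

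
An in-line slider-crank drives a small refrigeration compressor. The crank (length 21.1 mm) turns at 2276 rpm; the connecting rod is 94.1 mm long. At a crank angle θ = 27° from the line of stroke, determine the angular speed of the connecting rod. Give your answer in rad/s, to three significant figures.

47.9

ω = 238.3 rad/s (converted from 2276 rpm).
The rod makes angle φ with the slider axis where L sinφ = r sinθ; differentiating, L cosφ·φ̇ = r ω cosθ.
L cosφ = √(L² − r² sin²θ) = 0.093611 m.
|ω_rod| = r ω |cosθ| / √(L² − r² sin²θ) = 0.0211·238.3·0.89101/0.093611 = 47.867 rad/s.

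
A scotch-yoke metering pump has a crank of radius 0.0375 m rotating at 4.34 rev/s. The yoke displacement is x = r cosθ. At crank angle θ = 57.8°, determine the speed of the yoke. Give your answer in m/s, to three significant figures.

ω = 27.27 rad/s (from 4.34 rev/s).
x = r cosθ ⇒ ẋ = −rω sinθ.
|v| = rω|sinθ| = 0.0375·27.27·|sin 57.8°| = 0.86531 m/s.

0.865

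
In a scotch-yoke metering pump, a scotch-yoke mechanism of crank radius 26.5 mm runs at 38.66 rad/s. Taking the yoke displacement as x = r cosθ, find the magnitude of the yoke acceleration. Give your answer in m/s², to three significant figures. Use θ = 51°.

24.9

ω = 38.66 rad/s
x = r cosθ ⇒ ẍ = −rω² cosθ (ω constant).
|a| = rω²|cosθ| = 0.0265·(38.66)²·|cos 51°| = 24.925 m/s².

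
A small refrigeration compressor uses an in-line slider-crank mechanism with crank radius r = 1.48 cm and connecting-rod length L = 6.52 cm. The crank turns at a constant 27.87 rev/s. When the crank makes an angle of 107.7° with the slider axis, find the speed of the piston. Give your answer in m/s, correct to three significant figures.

2.29

ω = 2π·27.9 = 175.1 rad/s
For an in-line slider-crank, x = r cosθ + √(L² − r² sin²θ), so v = −rω sinθ·[1 + r cosθ/√(L² − r² sin²θ)].
With r = 0.0148 m, L = 0.0652 m, θ = 107.7°: √(L² − r² sin²θ) = 0.063657 m.
v = −0.0148·175.1·0.95266·[1 + 0.0148·-0.30403/0.063657] = -2.2945 m/s.
|v| = 2.2945 m/s.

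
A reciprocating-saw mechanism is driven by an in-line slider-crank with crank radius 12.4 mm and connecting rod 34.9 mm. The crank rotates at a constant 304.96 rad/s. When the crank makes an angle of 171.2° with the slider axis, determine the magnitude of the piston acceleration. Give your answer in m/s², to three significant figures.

747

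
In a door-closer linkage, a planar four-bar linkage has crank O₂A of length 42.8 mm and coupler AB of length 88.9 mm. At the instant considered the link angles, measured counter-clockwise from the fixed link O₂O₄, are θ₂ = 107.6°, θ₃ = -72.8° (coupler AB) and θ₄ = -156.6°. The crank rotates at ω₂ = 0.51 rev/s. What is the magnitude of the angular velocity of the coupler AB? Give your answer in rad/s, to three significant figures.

1.54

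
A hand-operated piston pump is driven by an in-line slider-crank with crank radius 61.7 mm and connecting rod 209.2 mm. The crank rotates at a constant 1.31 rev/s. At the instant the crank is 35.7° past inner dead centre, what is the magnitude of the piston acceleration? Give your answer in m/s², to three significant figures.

ω = 2π·1.31 = 8.231 rad/s
x(θ) = r cosθ + √(L² − r² sin²θ); with ω constant, a = ω²·d²x/dθ².
d²x/dθ² = −r cosθ − r²(cos2θ)/√u − r⁴ sin²2θ/(4u^{3/2}),  u = L² − r² sin²θ = 0.0424683 m².
Substituting r = 0.0617 m, L = 0.2092 m, θ = 35.7°: d²x/dθ² = -0.05637 m.
a = ω²·d²x/dθ² = (8.231)²·(-0.05637) = -3.819 m/s²;  |a| = 3.819 m/s².

3.82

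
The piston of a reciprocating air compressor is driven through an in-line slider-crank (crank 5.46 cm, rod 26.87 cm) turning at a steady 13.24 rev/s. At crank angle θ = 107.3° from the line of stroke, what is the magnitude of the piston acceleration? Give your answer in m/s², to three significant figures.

ω = 2π·13.2 = 83.19 rad/s
x(θ) = r cosθ + √(L² − r² sin²θ); with ω constant, a = ω²·d²x/dθ².
d²x/dθ² = −r cosθ − r²(cos2θ)/√u − r⁴ sin²2θ/(4u^{3/2}),  u = L² − r² sin²θ = 0.0694822 m².
Substituting r = 0.0546 m, L = 0.2687 m, θ = 107.3°: d²x/dθ² = +0.025507 m.
a = ω²·d²x/dθ² = (83.19)²·(+0.025507) = +176.52 m/s²;  |a| = 176.52 m/s².

177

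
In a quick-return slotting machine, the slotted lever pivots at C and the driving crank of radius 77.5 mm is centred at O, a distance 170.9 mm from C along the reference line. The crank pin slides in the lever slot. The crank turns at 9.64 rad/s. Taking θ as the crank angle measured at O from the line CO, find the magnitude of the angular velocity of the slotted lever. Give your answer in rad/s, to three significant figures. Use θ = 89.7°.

1.66

ω = 9.64 rad/s
Crank pin A relative to C: A = (d + r cosθ, r sinθ); lever angle φ = atan2(r sinθ, d + r cosθ).
Differentiating tanφ: φ̇ = rω(d cosθ + r)/(d² + r² + 2dr cosθ).
d² + r² + 2dr cosθ = |CA|² = 0.0353518 m²;  d cosθ + r = +0.078395 m.
|ω_lever| = |0.0775·9.64·+0.078395| / 0.0353518 = 1.6567 rad/s.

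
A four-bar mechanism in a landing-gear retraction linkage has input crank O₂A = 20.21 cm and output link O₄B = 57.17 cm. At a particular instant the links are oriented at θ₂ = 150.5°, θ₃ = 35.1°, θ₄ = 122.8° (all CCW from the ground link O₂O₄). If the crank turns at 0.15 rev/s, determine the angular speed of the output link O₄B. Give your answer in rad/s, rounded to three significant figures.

ω₂ = 0.9425 rad/s (from 0.15 rev/s).
Differentiating the loop-closure r₂e^{iθ₂}+r₃e^{iθ₃}=r₁+r₄e^{iθ₄} gives r₂ω₂e^{iθ₂}+r₃ω₃e^{iθ₃}=r₄ω₄e^{iθ₄}.
Eliminating the other unknown: ω₄ = r₂ω₂ sin(θ₂−θ₃) / [r₄ sin(θ₄−θ₃)].
Numerator sine = +0.90334; denominator sine = +0.99919.
Result = 0.2021·0.9425·(+0.90334) / (0.5717·(+0.99919)) = +0.30121 rad/s; magnitude 0.30121 rad/s.

0.301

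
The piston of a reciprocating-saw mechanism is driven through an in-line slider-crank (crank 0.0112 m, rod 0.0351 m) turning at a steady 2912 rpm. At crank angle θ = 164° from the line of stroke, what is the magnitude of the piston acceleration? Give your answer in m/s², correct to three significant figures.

716

ω = 2π·2912/60 = 304.9 rad/s
x(θ) = r cosθ + √(L² − r² sin²θ); with ω constant, a = ω²·d²x/dθ².
d²x/dθ² = −r cosθ − r²(cos2θ)/√u − r⁴ sin²2θ/(4u^{3/2}),  u = L² − r² sin²θ = 0.00122248 m².
Substituting r = 0.0112 m, L = 0.0351 m, θ = 164°: d²x/dθ² = +0.0076978 m.
a = ω²·d²x/dθ² = (304.9)²·(+0.0076978) = +715.82 m/s²;  |a| = 715.82 m/s².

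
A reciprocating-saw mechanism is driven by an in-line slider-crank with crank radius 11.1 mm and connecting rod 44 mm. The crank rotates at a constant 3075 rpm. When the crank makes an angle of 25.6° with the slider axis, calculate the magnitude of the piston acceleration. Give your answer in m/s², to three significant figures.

1220

ω = 2π·3075/60 = 322 rad/s
x(θ) = r cosθ + √(L² − r² sin²θ); with ω constant, a = ω²·d²x/dθ².
d²x/dθ² = −r cosθ − r²(cos2θ)/√u − r⁴ sin²2θ/(4u^{3/2}),  u = L² − r² sin²θ = 0.001913 m².
Substituting r = 0.0111 m, L = 0.044 m, θ = 25.6°: d²x/dθ² = -0.011803 m.
a = ω²·d²x/dθ² = (322)²·(-0.011803) = -1223.9 m/s²;  |a| = 1223.9 m/s².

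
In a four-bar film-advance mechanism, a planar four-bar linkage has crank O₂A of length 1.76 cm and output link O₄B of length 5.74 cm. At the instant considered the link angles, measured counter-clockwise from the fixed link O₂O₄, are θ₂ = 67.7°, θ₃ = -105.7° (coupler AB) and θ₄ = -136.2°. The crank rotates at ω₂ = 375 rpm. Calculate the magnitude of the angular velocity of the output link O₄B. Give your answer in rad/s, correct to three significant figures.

2.73

ω₂ = 39.27 rad/s (from 375 rpm).
Differentiating the loop-closure r₂e^{iθ₂}+r₃e^{iθ₃}=r₁+r₄e^{iθ₄} gives r₂ω₂e^{iθ₂}+r₃ω₃e^{iθ₃}=r₄ω₄e^{iθ₄}.
Eliminating the other unknown: ω₄ = r₂ω₂ sin(θ₂−θ₃) / [r₄ sin(θ₄−θ₃)].
Numerator sine = +0.11494; denominator sine = -0.50754.
Result = 0.0176·39.27·(+0.11494) / (0.0574·(-0.50754)) = -2.7268 rad/s; magnitude 2.7268 rad/s.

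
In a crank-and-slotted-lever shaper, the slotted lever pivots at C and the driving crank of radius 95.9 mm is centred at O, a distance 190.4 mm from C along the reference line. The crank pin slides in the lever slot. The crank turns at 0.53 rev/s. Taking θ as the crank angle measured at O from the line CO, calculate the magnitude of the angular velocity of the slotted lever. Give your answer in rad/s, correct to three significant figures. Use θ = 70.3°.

ω = 3.33 rad/s (from 0.53 rev/s).
Crank pin A relative to C: A = (d + r cosθ, r sinθ); lever angle φ = atan2(r sinθ, d + r cosθ).
Differentiating tanφ: φ̇ = rω(d cosθ + r)/(d² + r² + 2dr cosθ).
d² + r² + 2dr cosθ = |CA|² = 0.0577593 m²;  d cosθ + r = +0.16008 m.
|ω_lever| = |0.0959·3.33·+0.16008| / 0.0577593 = 0.88511 rad/s.

0.885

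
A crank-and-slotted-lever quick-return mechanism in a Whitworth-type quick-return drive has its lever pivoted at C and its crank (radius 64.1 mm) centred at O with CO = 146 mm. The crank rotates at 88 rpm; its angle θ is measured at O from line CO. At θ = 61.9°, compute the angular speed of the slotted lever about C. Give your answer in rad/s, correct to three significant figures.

2.29

ω = 9.215 rad/s (from 88 rpm).
Crank pin A relative to C: A = (d + r cosθ, r sinθ); lever angle φ = atan2(r sinθ, d + r cosθ).
Differentiating tanφ: φ̇ = rω(d cosθ + r)/(d² + r² + 2dr cosθ).
d² + r² + 2dr cosθ = |CA|² = 0.0342408 m²;  d cosθ + r = +0.13287 m.
|ω_lever| = |0.0641·9.215·+0.13287| / 0.0342408 = 2.2922 rad/s.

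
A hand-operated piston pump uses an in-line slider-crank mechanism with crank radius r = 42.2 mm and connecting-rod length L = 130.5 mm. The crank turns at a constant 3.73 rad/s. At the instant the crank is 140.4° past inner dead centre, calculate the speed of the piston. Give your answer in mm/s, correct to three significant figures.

74.8

ω = 3.73 rad/s
For an in-line slider-crank, x = r cosθ + √(L² − r² sin²θ), so v = −rω sinθ·[1 + r cosθ/√(L² − r² sin²θ)].
With r = 0.0422 m, L = 0.1305 m, θ = 140.4°: √(L² − r² sin²θ) = 0.1277 m.
v = −0.0422·3.73·0.63742·[1 + 0.0422·-0.77051/0.1277] = -0.074786 m/s.
|v| = 0.074786 m/s = 74.786 mm/s.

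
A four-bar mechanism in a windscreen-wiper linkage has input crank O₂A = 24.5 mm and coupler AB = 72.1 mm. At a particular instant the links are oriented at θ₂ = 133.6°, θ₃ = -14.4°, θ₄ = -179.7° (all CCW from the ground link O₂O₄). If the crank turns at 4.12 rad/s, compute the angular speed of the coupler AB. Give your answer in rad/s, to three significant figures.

4.02

ω₂ = 4.12 rad/s
Differentiating the loop-closure r₂e^{iθ₂}+r₃e^{iθ₃}=r₁+r₄e^{iθ₄} gives r₂ω₂e^{iθ₂}+r₃ω₃e^{iθ₃}=r₄ω₄e^{iθ₄}.
Eliminating the other unknown: ω₃ = r₂ω₂ sin(θ₄−θ₂) / [r₃ sin(θ₃−θ₄)].
Numerator sine = +0.72777; denominator sine = +0.25376.
Result = 0.0245·4.12·(+0.72777) / (0.0721·(+0.25376)) = +4.0152 rad/s; magnitude 4.0152 rad/s.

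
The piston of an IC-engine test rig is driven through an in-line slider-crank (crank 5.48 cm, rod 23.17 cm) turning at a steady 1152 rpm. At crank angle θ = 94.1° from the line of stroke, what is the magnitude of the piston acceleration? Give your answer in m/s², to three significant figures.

ω = 2π·1152/60 = 120.6 rad/s
x(θ) = r cosθ + √(L² − r² sin²θ); with ω constant, a = ω²·d²x/dθ².
d²x/dθ² = −r cosθ − r²(cos2θ)/√u − r⁴ sin²2θ/(4u^{3/2}),  u = L² − r² sin²θ = 0.0506972 m².
Substituting r = 0.0548 m, L = 0.2317 m, θ = 94.1°: d²x/dθ² = +0.017115 m.
a = ω²·d²x/dθ² = (120.6)²·(+0.017115) = +249.08 m/s²;  |a| = 249.08 m/s².

249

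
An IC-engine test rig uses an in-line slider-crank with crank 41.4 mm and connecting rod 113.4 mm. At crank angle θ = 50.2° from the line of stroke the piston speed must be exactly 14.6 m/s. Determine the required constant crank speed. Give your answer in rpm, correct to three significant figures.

3530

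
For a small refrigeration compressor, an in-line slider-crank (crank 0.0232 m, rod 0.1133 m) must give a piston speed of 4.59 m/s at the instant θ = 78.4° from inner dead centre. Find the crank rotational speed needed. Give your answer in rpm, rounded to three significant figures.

1850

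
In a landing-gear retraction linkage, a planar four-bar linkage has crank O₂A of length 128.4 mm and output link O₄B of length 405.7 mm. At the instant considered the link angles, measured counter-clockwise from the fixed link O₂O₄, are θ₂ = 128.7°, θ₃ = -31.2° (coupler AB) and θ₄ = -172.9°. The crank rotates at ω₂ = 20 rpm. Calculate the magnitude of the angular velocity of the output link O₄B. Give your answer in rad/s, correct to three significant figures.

0.368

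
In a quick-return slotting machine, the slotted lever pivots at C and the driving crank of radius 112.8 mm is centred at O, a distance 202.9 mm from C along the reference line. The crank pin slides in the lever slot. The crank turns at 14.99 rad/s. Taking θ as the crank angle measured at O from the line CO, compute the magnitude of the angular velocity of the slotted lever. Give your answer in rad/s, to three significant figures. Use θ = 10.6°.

ω = 14.99 rad/s
Crank pin A relative to C: A = (d + r cosθ, r sinθ); lever angle φ = atan2(r sinθ, d + r cosθ).
Differentiating tanφ: φ̇ = rω(d cosθ + r)/(d² + r² + 2dr cosθ).
d² + r² + 2dr cosθ = |CA|² = 0.0988854 m²;  d cosθ + r = +0.31224 m.
|ω_lever| = |0.1128·14.99·+0.31224| / 0.0988854 = 5.339 rad/s.

5.34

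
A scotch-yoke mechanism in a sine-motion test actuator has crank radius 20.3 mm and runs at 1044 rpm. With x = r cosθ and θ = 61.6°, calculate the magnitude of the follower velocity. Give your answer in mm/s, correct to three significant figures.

1950

ω = 109.3 rad/s (from 1044 rpm).
x = r cosθ ⇒ ẋ = −rω sinθ.
|v| = rω|sinθ| = 0.0203·109.3·|sin 61.6°| = 1.9522 m/s = 1952.2 mm/s.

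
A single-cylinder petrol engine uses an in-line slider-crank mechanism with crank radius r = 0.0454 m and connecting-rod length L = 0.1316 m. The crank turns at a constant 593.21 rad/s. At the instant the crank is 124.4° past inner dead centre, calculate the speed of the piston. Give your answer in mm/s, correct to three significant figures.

ω = 593.2 rad/s
For an in-line slider-crank, x = r cosθ + √(L² − r² sin²θ), so v = −rω sinθ·[1 + r cosθ/√(L² − r² sin²θ)].
With r = 0.0454 m, L = 0.1316 m, θ = 124.4°: √(L² − r² sin²θ) = 0.12616 m.
v = −0.0454·593.2·0.82511·[1 + 0.0454·-0.56497/0.12616] = -17.704 m/s.
|v| = 17.704 m/s = 17704 mm/s.

17700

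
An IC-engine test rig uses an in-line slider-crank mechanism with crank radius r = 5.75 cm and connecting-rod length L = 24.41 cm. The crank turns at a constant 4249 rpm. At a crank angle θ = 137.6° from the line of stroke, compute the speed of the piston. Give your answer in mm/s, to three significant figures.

14200

ω = 2π·4249/60 = 445 rad/s
For an in-line slider-crank, x = r cosθ + √(L² − r² sin²θ), so v = −rω sinθ·[1 + r cosθ/√(L² − r² sin²θ)].
With r = 0.0575 m, L = 0.2441 m, θ = 137.6°: √(L² − r² sin²θ) = 0.241 m.
v = −0.0575·445·0.67430·[1 + 0.0575·-0.73846/0.241] = -14.212 m/s.
|v| = 14.212 m/s = 14212 mm/s.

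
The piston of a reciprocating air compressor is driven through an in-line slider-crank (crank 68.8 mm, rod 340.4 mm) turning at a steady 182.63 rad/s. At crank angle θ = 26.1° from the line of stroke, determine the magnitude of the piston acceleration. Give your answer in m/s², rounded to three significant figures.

2350

ω = 182.6 rad/s
x(θ) = r cosθ + √(L² − r² sin²θ); with ω constant, a = ω²·d²x/dθ².
d²x/dθ² = −r cosθ − r²(cos2θ)/√u − r⁴ sin²2θ/(4u^{3/2}),  u = L² − r² sin²θ = 0.114956 m².
Substituting r = 0.0688 m, L = 0.3404 m, θ = 26.1°: d²x/dθ² = -0.070431 m.
a = ω²·d²x/dθ² = (182.6)²·(-0.070431) = -2349.1 m/s²;  |a| = 2349.1 m/s².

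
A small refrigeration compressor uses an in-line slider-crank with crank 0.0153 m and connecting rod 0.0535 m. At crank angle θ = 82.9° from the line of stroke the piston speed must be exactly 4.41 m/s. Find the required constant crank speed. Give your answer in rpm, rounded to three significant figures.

2680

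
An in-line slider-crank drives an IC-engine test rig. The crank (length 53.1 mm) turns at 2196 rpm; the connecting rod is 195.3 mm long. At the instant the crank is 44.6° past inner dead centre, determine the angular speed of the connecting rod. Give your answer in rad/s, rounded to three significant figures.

45.4

ω = 230 rad/s (converted from 2196 rpm).
The rod makes angle φ with the slider axis where L sinφ = r sinθ; differentiating, L cosφ·φ̇ = r ω cosθ.
L cosφ = √(L² − r² sin²θ) = 0.19171 m.
|ω_rod| = r ω |cosθ| / √(L² − r² sin²θ) = 0.0531·230·0.71203/0.19171 = 45.354 rad/s.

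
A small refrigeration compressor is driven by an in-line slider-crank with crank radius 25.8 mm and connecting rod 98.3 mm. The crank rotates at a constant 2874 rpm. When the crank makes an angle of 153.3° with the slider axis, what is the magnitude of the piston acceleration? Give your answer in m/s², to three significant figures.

ω = 2π·2874/60 = 301 rad/s
x(θ) = r cosθ + √(L² − r² sin²θ); with ω constant, a = ω²·d²x/dθ².
d²x/dθ² = −r cosθ − r²(cos2θ)/√u − r⁴ sin²2θ/(4u^{3/2}),  u = L² − r² sin²θ = 0.00952851 m².
Substituting r = 0.0258 m, L = 0.0983 m, θ = 153.3°: d²x/dθ² = +0.018907 m.
a = ω²·d²x/dθ² = (301)²·(+0.018907) = +1712.5 m/s²;  |a| = 1712.5 m/s².

1710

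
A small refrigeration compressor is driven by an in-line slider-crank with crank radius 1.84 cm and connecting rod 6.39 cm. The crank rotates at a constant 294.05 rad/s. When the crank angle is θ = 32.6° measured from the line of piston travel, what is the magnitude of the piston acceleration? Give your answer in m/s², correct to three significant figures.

1540

ω = 294.1 rad/s
x(θ) = r cosθ + √(L² − r² sin²θ); with ω constant, a = ω²·d²x/dθ².
d²x/dθ² = −r cosθ − r²(cos2θ)/√u − r⁴ sin²2θ/(4u^{3/2}),  u = L² − r² sin²θ = 0.00398493 m².
Substituting r = 0.0184 m, L = 0.0639 m, θ = 32.6°: d²x/dθ² = -0.017845 m.
a = ω²·d²x/dθ² = (294.1)²·(-0.017845) = -1542.9 m/s²;  |a| = 1542.9 m/s².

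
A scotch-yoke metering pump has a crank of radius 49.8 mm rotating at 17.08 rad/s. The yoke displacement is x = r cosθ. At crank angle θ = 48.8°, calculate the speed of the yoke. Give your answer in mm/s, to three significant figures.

ω = 17.08 rad/s
x = r cosθ ⇒ ẋ = −rω sinθ.
|v| = rω|sinθ| = 0.0498·17.08·|sin 48.8°| = 0.63999 m/s = 639.99 mm/s.

640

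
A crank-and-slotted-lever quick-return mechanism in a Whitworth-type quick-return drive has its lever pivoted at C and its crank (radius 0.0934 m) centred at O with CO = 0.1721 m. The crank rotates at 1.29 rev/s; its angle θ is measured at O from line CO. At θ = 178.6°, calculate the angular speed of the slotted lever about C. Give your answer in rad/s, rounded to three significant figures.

9.60

ω = 8.105 rad/s (from 1.29 rev/s).
Crank pin A relative to C: A = (d + r cosθ, r sinθ); lever angle φ = atan2(r sinθ, d + r cosθ).
Differentiating tanφ: φ̇ = rω(d cosθ + r)/(d² + r² + 2dr cosθ).
d² + r² + 2dr cosθ = |CA|² = 0.00620329 m²;  d cosθ + r = -0.078649 m.
|ω_lever| = |0.0934·8.105·-0.078649| / 0.00620329 = 9.5981 rad/s.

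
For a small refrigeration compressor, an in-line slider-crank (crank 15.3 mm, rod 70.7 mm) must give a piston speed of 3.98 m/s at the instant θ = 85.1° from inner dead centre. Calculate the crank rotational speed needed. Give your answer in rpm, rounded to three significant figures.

For an in-line slider-crank, |v_piston| = rω|sinθ|·[1 + r cosθ/√(L² − r² sin²θ)].
With r = 0.0153 m, L = 0.0707 m, θ = 85.1°: the bracketed kinematic factor |dx/dθ| = 0.015533 m.
ω = v/|dx/dθ| = 3.98/0.015533 = 256.23 rad/s.
N = 60ω/(2π) = 2446.9 rpm.

2450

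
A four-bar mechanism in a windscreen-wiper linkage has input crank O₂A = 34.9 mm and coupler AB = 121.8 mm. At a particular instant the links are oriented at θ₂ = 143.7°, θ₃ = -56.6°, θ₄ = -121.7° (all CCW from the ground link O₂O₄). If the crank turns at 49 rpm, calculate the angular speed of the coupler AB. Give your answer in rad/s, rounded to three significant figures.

ω₂ = 5.131 rad/s (from 49 rpm).
Differentiating the loop-closure r₂e^{iθ₂}+r₃e^{iθ₃}=r₁+r₄e^{iθ₄} gives r₂ω₂e^{iθ₂}+r₃ω₃e^{iθ₃}=r₄ω₄e^{iθ₄}.
Eliminating the other unknown: ω₃ = r₂ω₂ sin(θ₄−θ₂) / [r₃ sin(θ₃−θ₄)].
Numerator sine = +0.99678; denominator sine = +0.90704.
Result = 0.0349·5.131·(+0.99678) / (0.1218·(+0.90704)) = +1.6157 rad/s; magnitude 1.6157 rad/s.

1.62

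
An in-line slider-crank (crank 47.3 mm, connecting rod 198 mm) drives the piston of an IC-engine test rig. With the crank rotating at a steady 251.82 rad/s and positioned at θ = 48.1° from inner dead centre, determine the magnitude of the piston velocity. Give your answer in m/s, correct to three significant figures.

10.3

ω = 251.8 rad/s
For an in-line slider-crank, x = r cosθ + √(L² − r² sin²θ), so v = −rω sinθ·[1 + r cosθ/√(L² − r² sin²θ)].
With r = 0.0473 m, L = 0.198 m, θ = 48.1°: √(L² − r² sin²θ) = 0.19484 m.
v = −0.0473·251.8·0.74431·[1 + 0.0473·0.66783/0.19484] = -10.303 m/s.
|v| = 10.303 m/s.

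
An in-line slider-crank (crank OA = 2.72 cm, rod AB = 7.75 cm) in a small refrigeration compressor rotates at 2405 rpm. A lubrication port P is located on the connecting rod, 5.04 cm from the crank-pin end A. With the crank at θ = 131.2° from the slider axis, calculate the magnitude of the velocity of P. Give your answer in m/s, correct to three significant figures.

ω = 251.9 rad/s.  Crank-pin speed |V_A| = rω = 6.8503 m/s, perpendicular to OA.
Rod angle: sinφ = −(r/L) sinθ ⇒ φ = -15.312°; ω_rod = −rω cosθ/√(L²−r²sin²θ) = +60.365 rad/s.
V_P = V_A + ω_rod × AP, with AP = 0.0504 m along the rod.
Components: V_Px = −rω sinθ − a·ω_rod·sinφ = -4.3509 m/s;  V_Py = rω cosθ + a·ω_rod·cosφ = -1.5778 m/s.
|V_P| = √(V_Px² + V_Py²) = 4.6281 m/s.

4.63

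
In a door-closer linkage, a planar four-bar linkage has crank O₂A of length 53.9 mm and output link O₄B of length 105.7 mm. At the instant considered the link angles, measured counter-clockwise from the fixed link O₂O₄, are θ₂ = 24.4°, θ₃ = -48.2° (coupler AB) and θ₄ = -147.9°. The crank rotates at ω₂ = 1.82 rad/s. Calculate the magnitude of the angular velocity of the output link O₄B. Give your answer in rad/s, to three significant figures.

0.898

ω₂ = 1.82 rad/s
Differentiating the loop-closure r₂e^{iθ₂}+r₃e^{iθ₃}=r₁+r₄e^{iθ₄} gives r₂ω₂e^{iθ₂}+r₃ω₃e^{iθ₃}=r₄ω₄e^{iθ₄}.
Eliminating the other unknown: ω₄ = r₂ω₂ sin(θ₂−θ₃) / [r₄ sin(θ₄−θ₃)].
Numerator sine = +0.95424; denominator sine = -0.98570.
Result = 0.0539·1.82·(+0.95424) / (0.1057·(-0.98570)) = -0.89846 rad/s; magnitude 0.89846 rad/s.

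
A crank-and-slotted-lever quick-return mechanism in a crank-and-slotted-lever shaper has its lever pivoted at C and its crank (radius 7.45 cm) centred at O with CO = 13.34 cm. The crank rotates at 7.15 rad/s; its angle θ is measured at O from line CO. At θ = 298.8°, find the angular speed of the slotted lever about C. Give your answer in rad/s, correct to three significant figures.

2.25

ω = 7.15 rad/s
Crank pin A relative to C: A = (d + r cosθ, r sinθ); lever angle φ = atan2(r sinθ, d + r cosθ).
Differentiating tanφ: φ̇ = rω(d cosθ + r)/(d² + r² + 2dr cosθ).
d² + r² + 2dr cosθ = |CA|² = 0.0329214 m²;  d cosθ + r = +0.13877 m.
|ω_lever| = |0.0745·7.15·+0.13877| / 0.0329214 = 2.2453 rad/s.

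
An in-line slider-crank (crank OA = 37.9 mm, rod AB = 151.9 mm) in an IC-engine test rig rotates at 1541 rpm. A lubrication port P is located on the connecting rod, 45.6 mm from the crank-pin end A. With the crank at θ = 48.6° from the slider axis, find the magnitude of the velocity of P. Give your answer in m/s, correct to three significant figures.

5.59

ω = 161.4 rad/s.  Crank-pin speed |V_A| = rω = 6.116 m/s, perpendicular to OA.
Rod angle: sinφ = −(r/L) sinθ ⇒ φ = -10.787°; ω_rod = −rω cosθ/√(L²−r²sin²θ) = -27.106 rad/s.
V_P = V_A + ω_rod × AP, with AP = 0.0456 m along the rod.
Components: V_Px = −rω sinθ − a·ω_rod·sinφ = -4.819 m/s;  V_Py = rω cosθ + a·ω_rod·cosφ = +2.8304 m/s.
|V_P| = √(V_Px² + V_Py²) = 5.5888 m/s.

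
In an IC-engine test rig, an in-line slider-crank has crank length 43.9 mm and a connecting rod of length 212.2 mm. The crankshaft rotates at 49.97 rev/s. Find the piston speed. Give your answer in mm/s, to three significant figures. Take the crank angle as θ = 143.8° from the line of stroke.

6770

ω = 2π·50 = 314 rad/s
For an in-line slider-crank, x = r cosθ + √(L² − r² sin²θ), so v = −rω sinθ·[1 + r cosθ/√(L² − r² sin²θ)].
With r = 0.0439 m, L = 0.2122 m, θ = 143.8°: √(L² − r² sin²θ) = 0.21061 m.
v = −0.0439·314·0.59061·[1 + 0.0439·-0.80696/0.21061] = -6.7712 m/s.
|v| = 6.7712 m/s = 6771.2 mm/s.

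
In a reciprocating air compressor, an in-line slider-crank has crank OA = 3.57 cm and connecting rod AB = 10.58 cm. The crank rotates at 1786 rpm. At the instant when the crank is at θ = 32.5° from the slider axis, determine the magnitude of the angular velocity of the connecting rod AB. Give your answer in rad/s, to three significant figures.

ω = 187 rad/s (converted from 1786 rpm).
The rod makes angle φ with the slider axis where L sinφ = r sinθ; differentiating, L cosφ·φ̇ = r ω cosθ.
L cosφ = √(L² − r² sin²θ) = 0.10405 m.
|ω_rod| = r ω |cosθ| / √(L² − r² sin²θ) = 0.0357·187·0.84339/0.10405 = 54.123 rad/s.

54.1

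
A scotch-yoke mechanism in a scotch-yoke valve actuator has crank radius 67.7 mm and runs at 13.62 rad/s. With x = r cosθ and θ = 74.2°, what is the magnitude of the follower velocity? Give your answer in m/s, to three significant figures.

0.887

ω = 13.62 rad/s
x = r cosθ ⇒ ẋ = −rω sinθ.
|v| = rω|sinθ| = 0.0677·13.62·|sin 74.2°| = 0.88724 m/s.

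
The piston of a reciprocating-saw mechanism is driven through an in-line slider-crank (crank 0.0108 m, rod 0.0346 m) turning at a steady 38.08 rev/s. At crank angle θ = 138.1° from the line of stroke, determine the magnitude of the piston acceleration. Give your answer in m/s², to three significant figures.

ω = 2π·38.1 = 239.3 rad/s
x(θ) = r cosθ + √(L² − r² sin²θ); with ω constant, a = ω²·d²x/dθ².
d²x/dθ² = −r cosθ − r²(cos2θ)/√u − r⁴ sin²2θ/(4u^{3/2}),  u = L² − r² sin²θ = 0.00114514 m².
Substituting r = 0.0108 m, L = 0.0346 m, θ = 138.1°: d²x/dθ² = +0.0075796 m.
a = ω²·d²x/dθ² = (239.3)²·(+0.0075796) = +433.91 m/s²;  |a| = 433.91 m/s².

434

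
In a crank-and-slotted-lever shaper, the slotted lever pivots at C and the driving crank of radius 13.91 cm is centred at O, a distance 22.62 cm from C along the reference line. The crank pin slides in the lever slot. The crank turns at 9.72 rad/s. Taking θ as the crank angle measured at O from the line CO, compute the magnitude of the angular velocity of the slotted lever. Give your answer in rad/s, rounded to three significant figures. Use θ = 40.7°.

3.55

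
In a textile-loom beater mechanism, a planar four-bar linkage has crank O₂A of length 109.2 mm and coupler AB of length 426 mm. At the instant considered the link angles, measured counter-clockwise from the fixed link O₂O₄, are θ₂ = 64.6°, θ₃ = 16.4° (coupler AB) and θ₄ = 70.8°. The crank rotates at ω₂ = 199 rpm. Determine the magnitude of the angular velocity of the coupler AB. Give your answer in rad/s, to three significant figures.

0.710

ω₂ = 20.84 rad/s (from 199 rpm).
Differentiating the loop-closure r₂e^{iθ₂}+r₃e^{iθ₃}=r₁+r₄e^{iθ₄} gives r₂ω₂e^{iθ₂}+r₃ω₃e^{iθ₃}=r₄ω₄e^{iθ₄}.
Eliminating the other unknown: ω₃ = r₂ω₂ sin(θ₄−θ₂) / [r₃ sin(θ₃−θ₄)].
Numerator sine = +0.10800; denominator sine = -0.81310.
Result = 0.1092·20.84·(+0.10800) / (0.426·(-0.81310)) = -0.70953 rad/s; magnitude 0.70953 rad/s.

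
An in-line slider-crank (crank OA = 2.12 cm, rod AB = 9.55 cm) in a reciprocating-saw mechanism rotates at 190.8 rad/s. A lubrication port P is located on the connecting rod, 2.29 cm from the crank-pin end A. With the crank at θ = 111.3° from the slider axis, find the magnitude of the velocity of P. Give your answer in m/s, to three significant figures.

3.86

ω = 190.8 rad/s.  Crank-pin speed |V_A| = rω = 4.045 m/s, perpendicular to OA.
Rod angle: sinφ = −(r/L) sinθ ⇒ φ = -11.936°; ω_rod = −rω cosθ/√(L²−r²sin²θ) = +15.726 rad/s.
V_P = V_A + ω_rod × AP, with AP = 0.0229 m along the rod.
Components: V_Px = −rω sinθ − a·ω_rod·sinφ = -3.6942 m/s;  V_Py = rω cosθ + a·ω_rod·cosφ = -1.117 m/s.
|V_P| = √(V_Px² + V_Py²) = 3.8594 m/s.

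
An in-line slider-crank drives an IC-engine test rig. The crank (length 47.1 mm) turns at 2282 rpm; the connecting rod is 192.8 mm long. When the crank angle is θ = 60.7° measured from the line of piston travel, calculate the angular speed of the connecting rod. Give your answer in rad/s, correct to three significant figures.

29.2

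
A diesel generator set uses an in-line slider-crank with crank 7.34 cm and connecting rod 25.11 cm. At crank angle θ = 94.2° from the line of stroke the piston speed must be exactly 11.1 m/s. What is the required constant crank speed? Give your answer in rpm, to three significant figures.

1480

For an in-line slider-crank, |v_piston| = rω|sinθ|·[1 + r cosθ/√(L² − r² sin²θ)].
With r = 0.0734 m, L = 0.2511 m, θ = 94.2°: the bracketed kinematic factor |dx/dθ| = 0.071565 m.
ω = v/|dx/dθ| = 11.1/0.071565 = 155.1 rad/s.
N = 60ω/(2π) = 1481.1 rpm.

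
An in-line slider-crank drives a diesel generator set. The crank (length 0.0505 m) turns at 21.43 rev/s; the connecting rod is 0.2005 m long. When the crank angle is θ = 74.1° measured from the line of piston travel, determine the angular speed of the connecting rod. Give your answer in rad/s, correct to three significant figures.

ω = 134.6 rad/s (converted from 21.43 rev/s).
The rod makes angle φ with the slider axis where L sinφ = r sinθ; differentiating, L cosφ·φ̇ = r ω cosθ.
L cosφ = √(L² − r² sin²θ) = 0.19453 m.
|ω_rod| = r ω |cosθ| / √(L² − r² sin²θ) = 0.0505·134.6·0.27396/0.19453 = 9.5763 rad/s.

9.58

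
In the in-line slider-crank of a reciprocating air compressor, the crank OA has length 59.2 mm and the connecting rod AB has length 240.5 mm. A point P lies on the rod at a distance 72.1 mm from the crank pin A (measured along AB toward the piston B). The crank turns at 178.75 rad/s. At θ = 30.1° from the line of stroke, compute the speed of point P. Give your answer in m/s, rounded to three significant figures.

8.54

ω = 178.8 rad/s.  Crank-pin speed |V_A| = rω = 10.582 m/s, perpendicular to OA.
Rod angle: sinφ = −(r/L) sinθ ⇒ φ = -7.091°; ω_rod = −rω cosθ/√(L²−r²sin²θ) = -38.36 rad/s.
V_P = V_A + ω_rod × AP, with AP = 0.0721 m along the rod.
Components: V_Px = −rω sinθ − a·ω_rod·sinφ = -5.6484 m/s;  V_Py = rω cosθ + a·ω_rod·cosφ = +6.4104 m/s.
|V_P| = √(V_Px² + V_Py²) = 8.5439 m/s.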